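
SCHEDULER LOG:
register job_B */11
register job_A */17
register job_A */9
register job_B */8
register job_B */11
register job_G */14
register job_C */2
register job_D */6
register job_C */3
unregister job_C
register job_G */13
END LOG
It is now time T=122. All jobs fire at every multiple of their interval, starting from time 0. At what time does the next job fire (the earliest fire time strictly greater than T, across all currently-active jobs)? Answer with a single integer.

Op 1: register job_B */11 -> active={job_B:*/11}
Op 2: register job_A */17 -> active={job_A:*/17, job_B:*/11}
Op 3: register job_A */9 -> active={job_A:*/9, job_B:*/11}
Op 4: register job_B */8 -> active={job_A:*/9, job_B:*/8}
Op 5: register job_B */11 -> active={job_A:*/9, job_B:*/11}
Op 6: register job_G */14 -> active={job_A:*/9, job_B:*/11, job_G:*/14}
Op 7: register job_C */2 -> active={job_A:*/9, job_B:*/11, job_C:*/2, job_G:*/14}
Op 8: register job_D */6 -> active={job_A:*/9, job_B:*/11, job_C:*/2, job_D:*/6, job_G:*/14}
Op 9: register job_C */3 -> active={job_A:*/9, job_B:*/11, job_C:*/3, job_D:*/6, job_G:*/14}
Op 10: unregister job_C -> active={job_A:*/9, job_B:*/11, job_D:*/6, job_G:*/14}
Op 11: register job_G */13 -> active={job_A:*/9, job_B:*/11, job_D:*/6, job_G:*/13}
  job_A: interval 9, next fire after T=122 is 126
  job_B: interval 11, next fire after T=122 is 132
  job_D: interval 6, next fire after T=122 is 126
  job_G: interval 13, next fire after T=122 is 130
Earliest fire time = 126 (job job_A)

Answer: 126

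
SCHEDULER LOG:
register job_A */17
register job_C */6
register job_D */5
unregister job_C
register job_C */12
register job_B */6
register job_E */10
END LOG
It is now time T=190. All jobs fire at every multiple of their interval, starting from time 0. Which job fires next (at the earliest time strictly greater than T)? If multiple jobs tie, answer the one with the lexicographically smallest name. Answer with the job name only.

Op 1: register job_A */17 -> active={job_A:*/17}
Op 2: register job_C */6 -> active={job_A:*/17, job_C:*/6}
Op 3: register job_D */5 -> active={job_A:*/17, job_C:*/6, job_D:*/5}
Op 4: unregister job_C -> active={job_A:*/17, job_D:*/5}
Op 5: register job_C */12 -> active={job_A:*/17, job_C:*/12, job_D:*/5}
Op 6: register job_B */6 -> active={job_A:*/17, job_B:*/6, job_C:*/12, job_D:*/5}
Op 7: register job_E */10 -> active={job_A:*/17, job_B:*/6, job_C:*/12, job_D:*/5, job_E:*/10}
  job_A: interval 17, next fire after T=190 is 204
  job_B: interval 6, next fire after T=190 is 192
  job_C: interval 12, next fire after T=190 is 192
  job_D: interval 5, next fire after T=190 is 195
  job_E: interval 10, next fire after T=190 is 200
Earliest = 192, winner (lex tiebreak) = job_B

Answer: job_B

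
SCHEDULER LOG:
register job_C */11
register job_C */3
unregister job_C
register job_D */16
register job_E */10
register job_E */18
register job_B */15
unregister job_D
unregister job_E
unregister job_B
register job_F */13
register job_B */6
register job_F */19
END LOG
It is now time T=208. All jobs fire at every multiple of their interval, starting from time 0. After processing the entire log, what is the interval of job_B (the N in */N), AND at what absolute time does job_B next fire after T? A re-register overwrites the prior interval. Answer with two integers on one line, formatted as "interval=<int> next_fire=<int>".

Op 1: register job_C */11 -> active={job_C:*/11}
Op 2: register job_C */3 -> active={job_C:*/3}
Op 3: unregister job_C -> active={}
Op 4: register job_D */16 -> active={job_D:*/16}
Op 5: register job_E */10 -> active={job_D:*/16, job_E:*/10}
Op 6: register job_E */18 -> active={job_D:*/16, job_E:*/18}
Op 7: register job_B */15 -> active={job_B:*/15, job_D:*/16, job_E:*/18}
Op 8: unregister job_D -> active={job_B:*/15, job_E:*/18}
Op 9: unregister job_E -> active={job_B:*/15}
Op 10: unregister job_B -> active={}
Op 11: register job_F */13 -> active={job_F:*/13}
Op 12: register job_B */6 -> active={job_B:*/6, job_F:*/13}
Op 13: register job_F */19 -> active={job_B:*/6, job_F:*/19}
Final interval of job_B = 6
Next fire of job_B after T=208: (208//6+1)*6 = 210

Answer: interval=6 next_fire=210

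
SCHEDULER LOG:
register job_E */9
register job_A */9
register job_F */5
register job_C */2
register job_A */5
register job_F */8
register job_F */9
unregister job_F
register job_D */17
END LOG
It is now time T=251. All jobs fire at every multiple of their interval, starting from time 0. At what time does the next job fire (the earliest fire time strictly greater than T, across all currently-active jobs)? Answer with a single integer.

Op 1: register job_E */9 -> active={job_E:*/9}
Op 2: register job_A */9 -> active={job_A:*/9, job_E:*/9}
Op 3: register job_F */5 -> active={job_A:*/9, job_E:*/9, job_F:*/5}
Op 4: register job_C */2 -> active={job_A:*/9, job_C:*/2, job_E:*/9, job_F:*/5}
Op 5: register job_A */5 -> active={job_A:*/5, job_C:*/2, job_E:*/9, job_F:*/5}
Op 6: register job_F */8 -> active={job_A:*/5, job_C:*/2, job_E:*/9, job_F:*/8}
Op 7: register job_F */9 -> active={job_A:*/5, job_C:*/2, job_E:*/9, job_F:*/9}
Op 8: unregister job_F -> active={job_A:*/5, job_C:*/2, job_E:*/9}
Op 9: register job_D */17 -> active={job_A:*/5, job_C:*/2, job_D:*/17, job_E:*/9}
  job_A: interval 5, next fire after T=251 is 255
  job_C: interval 2, next fire after T=251 is 252
  job_D: interval 17, next fire after T=251 is 255
  job_E: interval 9, next fire after T=251 is 252
Earliest fire time = 252 (job job_C)

Answer: 252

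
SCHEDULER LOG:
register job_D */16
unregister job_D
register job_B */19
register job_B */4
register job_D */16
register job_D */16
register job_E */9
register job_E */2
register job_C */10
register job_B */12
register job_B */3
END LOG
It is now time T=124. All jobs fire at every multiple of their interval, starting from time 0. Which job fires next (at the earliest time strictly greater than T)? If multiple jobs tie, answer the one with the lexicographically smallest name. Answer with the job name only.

Answer: job_B

Derivation:
Op 1: register job_D */16 -> active={job_D:*/16}
Op 2: unregister job_D -> active={}
Op 3: register job_B */19 -> active={job_B:*/19}
Op 4: register job_B */4 -> active={job_B:*/4}
Op 5: register job_D */16 -> active={job_B:*/4, job_D:*/16}
Op 6: register job_D */16 -> active={job_B:*/4, job_D:*/16}
Op 7: register job_E */9 -> active={job_B:*/4, job_D:*/16, job_E:*/9}
Op 8: register job_E */2 -> active={job_B:*/4, job_D:*/16, job_E:*/2}
Op 9: register job_C */10 -> active={job_B:*/4, job_C:*/10, job_D:*/16, job_E:*/2}
Op 10: register job_B */12 -> active={job_B:*/12, job_C:*/10, job_D:*/16, job_E:*/2}
Op 11: register job_B */3 -> active={job_B:*/3, job_C:*/10, job_D:*/16, job_E:*/2}
  job_B: interval 3, next fire after T=124 is 126
  job_C: interval 10, next fire after T=124 is 130
  job_D: interval 16, next fire after T=124 is 128
  job_E: interval 2, next fire after T=124 is 126
Earliest = 126, winner (lex tiebreak) = job_B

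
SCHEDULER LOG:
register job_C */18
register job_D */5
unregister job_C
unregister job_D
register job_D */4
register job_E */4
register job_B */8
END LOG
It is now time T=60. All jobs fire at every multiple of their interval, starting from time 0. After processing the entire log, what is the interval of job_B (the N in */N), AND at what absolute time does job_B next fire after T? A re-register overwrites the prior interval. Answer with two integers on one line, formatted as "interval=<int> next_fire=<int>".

Op 1: register job_C */18 -> active={job_C:*/18}
Op 2: register job_D */5 -> active={job_C:*/18, job_D:*/5}
Op 3: unregister job_C -> active={job_D:*/5}
Op 4: unregister job_D -> active={}
Op 5: register job_D */4 -> active={job_D:*/4}
Op 6: register job_E */4 -> active={job_D:*/4, job_E:*/4}
Op 7: register job_B */8 -> active={job_B:*/8, job_D:*/4, job_E:*/4}
Final interval of job_B = 8
Next fire of job_B after T=60: (60//8+1)*8 = 64

Answer: interval=8 next_fire=64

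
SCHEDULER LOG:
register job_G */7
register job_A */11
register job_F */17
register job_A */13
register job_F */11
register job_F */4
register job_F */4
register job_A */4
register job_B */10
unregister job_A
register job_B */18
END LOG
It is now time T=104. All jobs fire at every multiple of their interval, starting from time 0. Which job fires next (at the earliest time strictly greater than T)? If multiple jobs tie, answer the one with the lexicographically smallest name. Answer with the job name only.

Answer: job_G

Derivation:
Op 1: register job_G */7 -> active={job_G:*/7}
Op 2: register job_A */11 -> active={job_A:*/11, job_G:*/7}
Op 3: register job_F */17 -> active={job_A:*/11, job_F:*/17, job_G:*/7}
Op 4: register job_A */13 -> active={job_A:*/13, job_F:*/17, job_G:*/7}
Op 5: register job_F */11 -> active={job_A:*/13, job_F:*/11, job_G:*/7}
Op 6: register job_F */4 -> active={job_A:*/13, job_F:*/4, job_G:*/7}
Op 7: register job_F */4 -> active={job_A:*/13, job_F:*/4, job_G:*/7}
Op 8: register job_A */4 -> active={job_A:*/4, job_F:*/4, job_G:*/7}
Op 9: register job_B */10 -> active={job_A:*/4, job_B:*/10, job_F:*/4, job_G:*/7}
Op 10: unregister job_A -> active={job_B:*/10, job_F:*/4, job_G:*/7}
Op 11: register job_B */18 -> active={job_B:*/18, job_F:*/4, job_G:*/7}
  job_B: interval 18, next fire after T=104 is 108
  job_F: interval 4, next fire after T=104 is 108
  job_G: interval 7, next fire after T=104 is 105
Earliest = 105, winner (lex tiebreak) = job_G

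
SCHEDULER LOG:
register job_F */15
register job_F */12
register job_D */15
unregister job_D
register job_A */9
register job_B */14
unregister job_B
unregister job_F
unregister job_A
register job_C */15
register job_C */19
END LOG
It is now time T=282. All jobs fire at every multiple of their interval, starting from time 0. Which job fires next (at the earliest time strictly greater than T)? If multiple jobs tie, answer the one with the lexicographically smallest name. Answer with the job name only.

Answer: job_C

Derivation:
Op 1: register job_F */15 -> active={job_F:*/15}
Op 2: register job_F */12 -> active={job_F:*/12}
Op 3: register job_D */15 -> active={job_D:*/15, job_F:*/12}
Op 4: unregister job_D -> active={job_F:*/12}
Op 5: register job_A */9 -> active={job_A:*/9, job_F:*/12}
Op 6: register job_B */14 -> active={job_A:*/9, job_B:*/14, job_F:*/12}
Op 7: unregister job_B -> active={job_A:*/9, job_F:*/12}
Op 8: unregister job_F -> active={job_A:*/9}
Op 9: unregister job_A -> active={}
Op 10: register job_C */15 -> active={job_C:*/15}
Op 11: register job_C */19 -> active={job_C:*/19}
  job_C: interval 19, next fire after T=282 is 285
Earliest = 285, winner (lex tiebreak) = job_C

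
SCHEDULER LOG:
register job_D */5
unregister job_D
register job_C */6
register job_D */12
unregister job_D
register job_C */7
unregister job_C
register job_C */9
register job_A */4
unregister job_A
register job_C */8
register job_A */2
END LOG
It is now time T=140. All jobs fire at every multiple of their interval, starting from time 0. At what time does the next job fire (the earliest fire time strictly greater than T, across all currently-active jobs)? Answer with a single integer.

Answer: 142

Derivation:
Op 1: register job_D */5 -> active={job_D:*/5}
Op 2: unregister job_D -> active={}
Op 3: register job_C */6 -> active={job_C:*/6}
Op 4: register job_D */12 -> active={job_C:*/6, job_D:*/12}
Op 5: unregister job_D -> active={job_C:*/6}
Op 6: register job_C */7 -> active={job_C:*/7}
Op 7: unregister job_C -> active={}
Op 8: register job_C */9 -> active={job_C:*/9}
Op 9: register job_A */4 -> active={job_A:*/4, job_C:*/9}
Op 10: unregister job_A -> active={job_C:*/9}
Op 11: register job_C */8 -> active={job_C:*/8}
Op 12: register job_A */2 -> active={job_A:*/2, job_C:*/8}
  job_A: interval 2, next fire after T=140 is 142
  job_C: interval 8, next fire after T=140 is 144
Earliest fire time = 142 (job job_A)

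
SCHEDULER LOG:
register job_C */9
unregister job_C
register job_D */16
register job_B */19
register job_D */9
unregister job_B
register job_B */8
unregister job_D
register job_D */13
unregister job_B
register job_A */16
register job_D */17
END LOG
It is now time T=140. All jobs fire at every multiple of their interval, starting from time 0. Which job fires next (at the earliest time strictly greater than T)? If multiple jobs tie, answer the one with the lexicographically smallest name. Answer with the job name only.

Op 1: register job_C */9 -> active={job_C:*/9}
Op 2: unregister job_C -> active={}
Op 3: register job_D */16 -> active={job_D:*/16}
Op 4: register job_B */19 -> active={job_B:*/19, job_D:*/16}
Op 5: register job_D */9 -> active={job_B:*/19, job_D:*/9}
Op 6: unregister job_B -> active={job_D:*/9}
Op 7: register job_B */8 -> active={job_B:*/8, job_D:*/9}
Op 8: unregister job_D -> active={job_B:*/8}
Op 9: register job_D */13 -> active={job_B:*/8, job_D:*/13}
Op 10: unregister job_B -> active={job_D:*/13}
Op 11: register job_A */16 -> active={job_A:*/16, job_D:*/13}
Op 12: register job_D */17 -> active={job_A:*/16, job_D:*/17}
  job_A: interval 16, next fire after T=140 is 144
  job_D: interval 17, next fire after T=140 is 153
Earliest = 144, winner (lex tiebreak) = job_A

Answer: job_A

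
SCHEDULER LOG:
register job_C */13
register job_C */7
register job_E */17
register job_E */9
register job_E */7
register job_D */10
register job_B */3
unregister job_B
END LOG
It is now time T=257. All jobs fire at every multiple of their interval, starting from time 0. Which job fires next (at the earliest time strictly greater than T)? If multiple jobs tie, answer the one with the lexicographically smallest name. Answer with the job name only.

Op 1: register job_C */13 -> active={job_C:*/13}
Op 2: register job_C */7 -> active={job_C:*/7}
Op 3: register job_E */17 -> active={job_C:*/7, job_E:*/17}
Op 4: register job_E */9 -> active={job_C:*/7, job_E:*/9}
Op 5: register job_E */7 -> active={job_C:*/7, job_E:*/7}
Op 6: register job_D */10 -> active={job_C:*/7, job_D:*/10, job_E:*/7}
Op 7: register job_B */3 -> active={job_B:*/3, job_C:*/7, job_D:*/10, job_E:*/7}
Op 8: unregister job_B -> active={job_C:*/7, job_D:*/10, job_E:*/7}
  job_C: interval 7, next fire after T=257 is 259
  job_D: interval 10, next fire after T=257 is 260
  job_E: interval 7, next fire after T=257 is 259
Earliest = 259, winner (lex tiebreak) = job_C

Answer: job_C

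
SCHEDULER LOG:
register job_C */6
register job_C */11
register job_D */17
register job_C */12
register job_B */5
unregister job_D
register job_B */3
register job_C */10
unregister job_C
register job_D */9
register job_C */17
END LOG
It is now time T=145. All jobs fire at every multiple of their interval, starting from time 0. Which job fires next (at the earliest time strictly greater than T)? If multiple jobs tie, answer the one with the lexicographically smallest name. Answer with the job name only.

Answer: job_B

Derivation:
Op 1: register job_C */6 -> active={job_C:*/6}
Op 2: register job_C */11 -> active={job_C:*/11}
Op 3: register job_D */17 -> active={job_C:*/11, job_D:*/17}
Op 4: register job_C */12 -> active={job_C:*/12, job_D:*/17}
Op 5: register job_B */5 -> active={job_B:*/5, job_C:*/12, job_D:*/17}
Op 6: unregister job_D -> active={job_B:*/5, job_C:*/12}
Op 7: register job_B */3 -> active={job_B:*/3, job_C:*/12}
Op 8: register job_C */10 -> active={job_B:*/3, job_C:*/10}
Op 9: unregister job_C -> active={job_B:*/3}
Op 10: register job_D */9 -> active={job_B:*/3, job_D:*/9}
Op 11: register job_C */17 -> active={job_B:*/3, job_C:*/17, job_D:*/9}
  job_B: interval 3, next fire after T=145 is 147
  job_C: interval 17, next fire after T=145 is 153
  job_D: interval 9, next fire after T=145 is 153
Earliest = 147, winner (lex tiebreak) = job_B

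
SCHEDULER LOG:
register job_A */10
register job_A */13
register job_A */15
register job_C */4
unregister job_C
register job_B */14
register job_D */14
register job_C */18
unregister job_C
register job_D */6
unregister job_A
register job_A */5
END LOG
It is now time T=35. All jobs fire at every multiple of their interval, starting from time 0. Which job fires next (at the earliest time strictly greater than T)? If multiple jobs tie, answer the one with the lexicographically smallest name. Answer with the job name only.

Answer: job_D

Derivation:
Op 1: register job_A */10 -> active={job_A:*/10}
Op 2: register job_A */13 -> active={job_A:*/13}
Op 3: register job_A */15 -> active={job_A:*/15}
Op 4: register job_C */4 -> active={job_A:*/15, job_C:*/4}
Op 5: unregister job_C -> active={job_A:*/15}
Op 6: register job_B */14 -> active={job_A:*/15, job_B:*/14}
Op 7: register job_D */14 -> active={job_A:*/15, job_B:*/14, job_D:*/14}
Op 8: register job_C */18 -> active={job_A:*/15, job_B:*/14, job_C:*/18, job_D:*/14}
Op 9: unregister job_C -> active={job_A:*/15, job_B:*/14, job_D:*/14}
Op 10: register job_D */6 -> active={job_A:*/15, job_B:*/14, job_D:*/6}
Op 11: unregister job_A -> active={job_B:*/14, job_D:*/6}
Op 12: register job_A */5 -> active={job_A:*/5, job_B:*/14, job_D:*/6}
  job_A: interval 5, next fire after T=35 is 40
  job_B: interval 14, next fire after T=35 is 42
  job_D: interval 6, next fire after T=35 is 36
Earliest = 36, winner (lex tiebreak) = job_D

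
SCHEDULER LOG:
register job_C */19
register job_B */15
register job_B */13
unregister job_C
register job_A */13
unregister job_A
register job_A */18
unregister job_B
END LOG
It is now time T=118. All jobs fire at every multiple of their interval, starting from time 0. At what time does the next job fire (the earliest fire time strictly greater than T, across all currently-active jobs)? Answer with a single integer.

Answer: 126

Derivation:
Op 1: register job_C */19 -> active={job_C:*/19}
Op 2: register job_B */15 -> active={job_B:*/15, job_C:*/19}
Op 3: register job_B */13 -> active={job_B:*/13, job_C:*/19}
Op 4: unregister job_C -> active={job_B:*/13}
Op 5: register job_A */13 -> active={job_A:*/13, job_B:*/13}
Op 6: unregister job_A -> active={job_B:*/13}
Op 7: register job_A */18 -> active={job_A:*/18, job_B:*/13}
Op 8: unregister job_B -> active={job_A:*/18}
  job_A: interval 18, next fire after T=118 is 126
Earliest fire time = 126 (job job_A)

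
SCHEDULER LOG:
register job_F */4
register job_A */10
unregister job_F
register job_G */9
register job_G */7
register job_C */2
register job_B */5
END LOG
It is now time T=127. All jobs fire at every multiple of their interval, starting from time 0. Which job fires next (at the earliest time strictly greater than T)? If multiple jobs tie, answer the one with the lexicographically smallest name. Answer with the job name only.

Answer: job_C

Derivation:
Op 1: register job_F */4 -> active={job_F:*/4}
Op 2: register job_A */10 -> active={job_A:*/10, job_F:*/4}
Op 3: unregister job_F -> active={job_A:*/10}
Op 4: register job_G */9 -> active={job_A:*/10, job_G:*/9}
Op 5: register job_G */7 -> active={job_A:*/10, job_G:*/7}
Op 6: register job_C */2 -> active={job_A:*/10, job_C:*/2, job_G:*/7}
Op 7: register job_B */5 -> active={job_A:*/10, job_B:*/5, job_C:*/2, job_G:*/7}
  job_A: interval 10, next fire after T=127 is 130
  job_B: interval 5, next fire after T=127 is 130
  job_C: interval 2, next fire after T=127 is 128
  job_G: interval 7, next fire after T=127 is 133
Earliest = 128, winner (lex tiebreak) = job_C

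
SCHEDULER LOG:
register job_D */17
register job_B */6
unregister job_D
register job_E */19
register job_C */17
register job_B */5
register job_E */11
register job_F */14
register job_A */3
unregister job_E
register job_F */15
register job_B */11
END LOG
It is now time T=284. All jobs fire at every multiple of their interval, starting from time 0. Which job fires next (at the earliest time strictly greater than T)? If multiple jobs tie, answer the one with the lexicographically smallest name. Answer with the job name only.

Answer: job_A

Derivation:
Op 1: register job_D */17 -> active={job_D:*/17}
Op 2: register job_B */6 -> active={job_B:*/6, job_D:*/17}
Op 3: unregister job_D -> active={job_B:*/6}
Op 4: register job_E */19 -> active={job_B:*/6, job_E:*/19}
Op 5: register job_C */17 -> active={job_B:*/6, job_C:*/17, job_E:*/19}
Op 6: register job_B */5 -> active={job_B:*/5, job_C:*/17, job_E:*/19}
Op 7: register job_E */11 -> active={job_B:*/5, job_C:*/17, job_E:*/11}
Op 8: register job_F */14 -> active={job_B:*/5, job_C:*/17, job_E:*/11, job_F:*/14}
Op 9: register job_A */3 -> active={job_A:*/3, job_B:*/5, job_C:*/17, job_E:*/11, job_F:*/14}
Op 10: unregister job_E -> active={job_A:*/3, job_B:*/5, job_C:*/17, job_F:*/14}
Op 11: register job_F */15 -> active={job_A:*/3, job_B:*/5, job_C:*/17, job_F:*/15}
Op 12: register job_B */11 -> active={job_A:*/3, job_B:*/11, job_C:*/17, job_F:*/15}
  job_A: interval 3, next fire after T=284 is 285
  job_B: interval 11, next fire after T=284 is 286
  job_C: interval 17, next fire after T=284 is 289
  job_F: interval 15, next fire after T=284 is 285
Earliest = 285, winner (lex tiebreak) = job_A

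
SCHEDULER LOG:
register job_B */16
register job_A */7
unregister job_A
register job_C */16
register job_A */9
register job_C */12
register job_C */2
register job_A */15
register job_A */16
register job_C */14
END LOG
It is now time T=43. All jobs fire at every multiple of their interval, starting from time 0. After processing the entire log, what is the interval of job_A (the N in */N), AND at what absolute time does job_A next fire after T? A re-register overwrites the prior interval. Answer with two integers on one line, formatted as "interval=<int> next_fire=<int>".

Answer: interval=16 next_fire=48

Derivation:
Op 1: register job_B */16 -> active={job_B:*/16}
Op 2: register job_A */7 -> active={job_A:*/7, job_B:*/16}
Op 3: unregister job_A -> active={job_B:*/16}
Op 4: register job_C */16 -> active={job_B:*/16, job_C:*/16}
Op 5: register job_A */9 -> active={job_A:*/9, job_B:*/16, job_C:*/16}
Op 6: register job_C */12 -> active={job_A:*/9, job_B:*/16, job_C:*/12}
Op 7: register job_C */2 -> active={job_A:*/9, job_B:*/16, job_C:*/2}
Op 8: register job_A */15 -> active={job_A:*/15, job_B:*/16, job_C:*/2}
Op 9: register job_A */16 -> active={job_A:*/16, job_B:*/16, job_C:*/2}
Op 10: register job_C */14 -> active={job_A:*/16, job_B:*/16, job_C:*/14}
Final interval of job_A = 16
Next fire of job_A after T=43: (43//16+1)*16 = 48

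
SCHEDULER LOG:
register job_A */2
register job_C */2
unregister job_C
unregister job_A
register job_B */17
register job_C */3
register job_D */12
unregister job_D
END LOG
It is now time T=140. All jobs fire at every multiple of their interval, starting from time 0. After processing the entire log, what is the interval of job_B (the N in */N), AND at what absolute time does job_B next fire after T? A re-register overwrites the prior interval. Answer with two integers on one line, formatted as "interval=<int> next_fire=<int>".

Op 1: register job_A */2 -> active={job_A:*/2}
Op 2: register job_C */2 -> active={job_A:*/2, job_C:*/2}
Op 3: unregister job_C -> active={job_A:*/2}
Op 4: unregister job_A -> active={}
Op 5: register job_B */17 -> active={job_B:*/17}
Op 6: register job_C */3 -> active={job_B:*/17, job_C:*/3}
Op 7: register job_D */12 -> active={job_B:*/17, job_C:*/3, job_D:*/12}
Op 8: unregister job_D -> active={job_B:*/17, job_C:*/3}
Final interval of job_B = 17
Next fire of job_B after T=140: (140//17+1)*17 = 153

Answer: interval=17 next_fire=153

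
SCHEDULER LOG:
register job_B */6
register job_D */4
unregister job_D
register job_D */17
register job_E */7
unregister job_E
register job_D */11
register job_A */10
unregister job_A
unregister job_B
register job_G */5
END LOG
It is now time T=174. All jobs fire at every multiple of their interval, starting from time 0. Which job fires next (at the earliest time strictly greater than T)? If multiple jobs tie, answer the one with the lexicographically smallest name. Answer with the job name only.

Answer: job_G

Derivation:
Op 1: register job_B */6 -> active={job_B:*/6}
Op 2: register job_D */4 -> active={job_B:*/6, job_D:*/4}
Op 3: unregister job_D -> active={job_B:*/6}
Op 4: register job_D */17 -> active={job_B:*/6, job_D:*/17}
Op 5: register job_E */7 -> active={job_B:*/6, job_D:*/17, job_E:*/7}
Op 6: unregister job_E -> active={job_B:*/6, job_D:*/17}
Op 7: register job_D */11 -> active={job_B:*/6, job_D:*/11}
Op 8: register job_A */10 -> active={job_A:*/10, job_B:*/6, job_D:*/11}
Op 9: unregister job_A -> active={job_B:*/6, job_D:*/11}
Op 10: unregister job_B -> active={job_D:*/11}
Op 11: register job_G */5 -> active={job_D:*/11, job_G:*/5}
  job_D: interval 11, next fire after T=174 is 176
  job_G: interval 5, next fire after T=174 is 175
Earliest = 175, winner (lex tiebreak) = job_G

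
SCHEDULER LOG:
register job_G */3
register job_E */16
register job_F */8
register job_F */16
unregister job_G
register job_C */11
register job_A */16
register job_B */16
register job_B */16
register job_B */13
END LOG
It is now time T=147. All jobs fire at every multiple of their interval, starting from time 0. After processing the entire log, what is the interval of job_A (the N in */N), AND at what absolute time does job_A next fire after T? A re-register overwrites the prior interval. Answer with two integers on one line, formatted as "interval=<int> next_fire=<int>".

Op 1: register job_G */3 -> active={job_G:*/3}
Op 2: register job_E */16 -> active={job_E:*/16, job_G:*/3}
Op 3: register job_F */8 -> active={job_E:*/16, job_F:*/8, job_G:*/3}
Op 4: register job_F */16 -> active={job_E:*/16, job_F:*/16, job_G:*/3}
Op 5: unregister job_G -> active={job_E:*/16, job_F:*/16}
Op 6: register job_C */11 -> active={job_C:*/11, job_E:*/16, job_F:*/16}
Op 7: register job_A */16 -> active={job_A:*/16, job_C:*/11, job_E:*/16, job_F:*/16}
Op 8: register job_B */16 -> active={job_A:*/16, job_B:*/16, job_C:*/11, job_E:*/16, job_F:*/16}
Op 9: register job_B */16 -> active={job_A:*/16, job_B:*/16, job_C:*/11, job_E:*/16, job_F:*/16}
Op 10: register job_B */13 -> active={job_A:*/16, job_B:*/13, job_C:*/11, job_E:*/16, job_F:*/16}
Final interval of job_A = 16
Next fire of job_A after T=147: (147//16+1)*16 = 160

Answer: interval=16 next_fire=160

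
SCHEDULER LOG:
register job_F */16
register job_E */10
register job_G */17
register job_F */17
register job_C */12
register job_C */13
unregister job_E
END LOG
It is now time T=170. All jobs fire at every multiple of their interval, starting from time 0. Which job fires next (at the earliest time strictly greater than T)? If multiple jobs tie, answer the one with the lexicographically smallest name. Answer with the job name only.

Answer: job_C

Derivation:
Op 1: register job_F */16 -> active={job_F:*/16}
Op 2: register job_E */10 -> active={job_E:*/10, job_F:*/16}
Op 3: register job_G */17 -> active={job_E:*/10, job_F:*/16, job_G:*/17}
Op 4: register job_F */17 -> active={job_E:*/10, job_F:*/17, job_G:*/17}
Op 5: register job_C */12 -> active={job_C:*/12, job_E:*/10, job_F:*/17, job_G:*/17}
Op 6: register job_C */13 -> active={job_C:*/13, job_E:*/10, job_F:*/17, job_G:*/17}
Op 7: unregister job_E -> active={job_C:*/13, job_F:*/17, job_G:*/17}
  job_C: interval 13, next fire after T=170 is 182
  job_F: interval 17, next fire after T=170 is 187
  job_G: interval 17, next fire after T=170 is 187
Earliest = 182, winner (lex tiebreak) = job_C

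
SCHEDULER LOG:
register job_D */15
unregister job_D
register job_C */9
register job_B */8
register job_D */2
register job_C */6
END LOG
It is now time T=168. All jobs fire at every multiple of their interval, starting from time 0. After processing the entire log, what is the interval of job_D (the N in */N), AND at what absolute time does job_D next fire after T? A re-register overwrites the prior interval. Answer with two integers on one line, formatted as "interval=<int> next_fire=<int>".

Answer: interval=2 next_fire=170

Derivation:
Op 1: register job_D */15 -> active={job_D:*/15}
Op 2: unregister job_D -> active={}
Op 3: register job_C */9 -> active={job_C:*/9}
Op 4: register job_B */8 -> active={job_B:*/8, job_C:*/9}
Op 5: register job_D */2 -> active={job_B:*/8, job_C:*/9, job_D:*/2}
Op 6: register job_C */6 -> active={job_B:*/8, job_C:*/6, job_D:*/2}
Final interval of job_D = 2
Next fire of job_D after T=168: (168//2+1)*2 = 170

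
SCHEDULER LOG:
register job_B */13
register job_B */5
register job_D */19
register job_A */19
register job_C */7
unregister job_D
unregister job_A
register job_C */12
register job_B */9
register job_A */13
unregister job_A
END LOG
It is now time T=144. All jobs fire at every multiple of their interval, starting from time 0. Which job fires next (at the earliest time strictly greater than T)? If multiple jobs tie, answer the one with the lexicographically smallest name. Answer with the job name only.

Op 1: register job_B */13 -> active={job_B:*/13}
Op 2: register job_B */5 -> active={job_B:*/5}
Op 3: register job_D */19 -> active={job_B:*/5, job_D:*/19}
Op 4: register job_A */19 -> active={job_A:*/19, job_B:*/5, job_D:*/19}
Op 5: register job_C */7 -> active={job_A:*/19, job_B:*/5, job_C:*/7, job_D:*/19}
Op 6: unregister job_D -> active={job_A:*/19, job_B:*/5, job_C:*/7}
Op 7: unregister job_A -> active={job_B:*/5, job_C:*/7}
Op 8: register job_C */12 -> active={job_B:*/5, job_C:*/12}
Op 9: register job_B */9 -> active={job_B:*/9, job_C:*/12}
Op 10: register job_A */13 -> active={job_A:*/13, job_B:*/9, job_C:*/12}
Op 11: unregister job_A -> active={job_B:*/9, job_C:*/12}
  job_B: interval 9, next fire after T=144 is 153
  job_C: interval 12, next fire after T=144 is 156
Earliest = 153, winner (lex tiebreak) = job_B

Answer: job_B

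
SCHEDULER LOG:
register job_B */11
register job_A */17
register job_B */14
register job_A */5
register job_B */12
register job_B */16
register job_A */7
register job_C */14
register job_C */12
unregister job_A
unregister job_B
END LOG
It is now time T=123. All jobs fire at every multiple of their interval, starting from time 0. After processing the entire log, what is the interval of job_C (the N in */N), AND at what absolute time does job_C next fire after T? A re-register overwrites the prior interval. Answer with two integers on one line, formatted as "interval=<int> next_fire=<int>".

Op 1: register job_B */11 -> active={job_B:*/11}
Op 2: register job_A */17 -> active={job_A:*/17, job_B:*/11}
Op 3: register job_B */14 -> active={job_A:*/17, job_B:*/14}
Op 4: register job_A */5 -> active={job_A:*/5, job_B:*/14}
Op 5: register job_B */12 -> active={job_A:*/5, job_B:*/12}
Op 6: register job_B */16 -> active={job_A:*/5, job_B:*/16}
Op 7: register job_A */7 -> active={job_A:*/7, job_B:*/16}
Op 8: register job_C */14 -> active={job_A:*/7, job_B:*/16, job_C:*/14}
Op 9: register job_C */12 -> active={job_A:*/7, job_B:*/16, job_C:*/12}
Op 10: unregister job_A -> active={job_B:*/16, job_C:*/12}
Op 11: unregister job_B -> active={job_C:*/12}
Final interval of job_C = 12
Next fire of job_C after T=123: (123//12+1)*12 = 132

Answer: interval=12 next_fire=132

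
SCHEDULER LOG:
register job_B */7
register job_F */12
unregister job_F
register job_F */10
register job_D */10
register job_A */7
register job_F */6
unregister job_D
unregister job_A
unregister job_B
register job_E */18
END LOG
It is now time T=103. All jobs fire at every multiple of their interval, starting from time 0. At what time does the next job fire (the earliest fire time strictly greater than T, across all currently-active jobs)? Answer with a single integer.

Answer: 108

Derivation:
Op 1: register job_B */7 -> active={job_B:*/7}
Op 2: register job_F */12 -> active={job_B:*/7, job_F:*/12}
Op 3: unregister job_F -> active={job_B:*/7}
Op 4: register job_F */10 -> active={job_B:*/7, job_F:*/10}
Op 5: register job_D */10 -> active={job_B:*/7, job_D:*/10, job_F:*/10}
Op 6: register job_A */7 -> active={job_A:*/7, job_B:*/7, job_D:*/10, job_F:*/10}
Op 7: register job_F */6 -> active={job_A:*/7, job_B:*/7, job_D:*/10, job_F:*/6}
Op 8: unregister job_D -> active={job_A:*/7, job_B:*/7, job_F:*/6}
Op 9: unregister job_A -> active={job_B:*/7, job_F:*/6}
Op 10: unregister job_B -> active={job_F:*/6}
Op 11: register job_E */18 -> active={job_E:*/18, job_F:*/6}
  job_E: interval 18, next fire after T=103 is 108
  job_F: interval 6, next fire after T=103 is 108
Earliest fire time = 108 (job job_E)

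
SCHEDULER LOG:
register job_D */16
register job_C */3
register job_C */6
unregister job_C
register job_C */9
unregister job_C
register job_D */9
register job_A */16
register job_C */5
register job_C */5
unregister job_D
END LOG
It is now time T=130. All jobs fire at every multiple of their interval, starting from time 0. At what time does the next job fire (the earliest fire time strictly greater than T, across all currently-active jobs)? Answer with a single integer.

Op 1: register job_D */16 -> active={job_D:*/16}
Op 2: register job_C */3 -> active={job_C:*/3, job_D:*/16}
Op 3: register job_C */6 -> active={job_C:*/6, job_D:*/16}
Op 4: unregister job_C -> active={job_D:*/16}
Op 5: register job_C */9 -> active={job_C:*/9, job_D:*/16}
Op 6: unregister job_C -> active={job_D:*/16}
Op 7: register job_D */9 -> active={job_D:*/9}
Op 8: register job_A */16 -> active={job_A:*/16, job_D:*/9}
Op 9: register job_C */5 -> active={job_A:*/16, job_C:*/5, job_D:*/9}
Op 10: register job_C */5 -> active={job_A:*/16, job_C:*/5, job_D:*/9}
Op 11: unregister job_D -> active={job_A:*/16, job_C:*/5}
  job_A: interval 16, next fire after T=130 is 144
  job_C: interval 5, next fire after T=130 is 135
Earliest fire time = 135 (job job_C)

Answer: 135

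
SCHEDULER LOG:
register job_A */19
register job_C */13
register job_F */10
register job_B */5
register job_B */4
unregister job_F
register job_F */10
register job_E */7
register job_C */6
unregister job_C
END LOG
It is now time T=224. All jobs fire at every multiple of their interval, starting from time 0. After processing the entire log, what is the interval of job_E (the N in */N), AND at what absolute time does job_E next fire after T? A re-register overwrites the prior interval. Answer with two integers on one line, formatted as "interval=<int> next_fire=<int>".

Op 1: register job_A */19 -> active={job_A:*/19}
Op 2: register job_C */13 -> active={job_A:*/19, job_C:*/13}
Op 3: register job_F */10 -> active={job_A:*/19, job_C:*/13, job_F:*/10}
Op 4: register job_B */5 -> active={job_A:*/19, job_B:*/5, job_C:*/13, job_F:*/10}
Op 5: register job_B */4 -> active={job_A:*/19, job_B:*/4, job_C:*/13, job_F:*/10}
Op 6: unregister job_F -> active={job_A:*/19, job_B:*/4, job_C:*/13}
Op 7: register job_F */10 -> active={job_A:*/19, job_B:*/4, job_C:*/13, job_F:*/10}
Op 8: register job_E */7 -> active={job_A:*/19, job_B:*/4, job_C:*/13, job_E:*/7, job_F:*/10}
Op 9: register job_C */6 -> active={job_A:*/19, job_B:*/4, job_C:*/6, job_E:*/7, job_F:*/10}
Op 10: unregister job_C -> active={job_A:*/19, job_B:*/4, job_E:*/7, job_F:*/10}
Final interval of job_E = 7
Next fire of job_E after T=224: (224//7+1)*7 = 231

Answer: interval=7 next_fire=231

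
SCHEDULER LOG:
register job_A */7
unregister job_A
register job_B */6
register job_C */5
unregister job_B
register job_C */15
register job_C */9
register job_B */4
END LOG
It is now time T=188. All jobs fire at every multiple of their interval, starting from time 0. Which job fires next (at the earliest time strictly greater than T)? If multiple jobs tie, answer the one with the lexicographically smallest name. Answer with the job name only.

Op 1: register job_A */7 -> active={job_A:*/7}
Op 2: unregister job_A -> active={}
Op 3: register job_B */6 -> active={job_B:*/6}
Op 4: register job_C */5 -> active={job_B:*/6, job_C:*/5}
Op 5: unregister job_B -> active={job_C:*/5}
Op 6: register job_C */15 -> active={job_C:*/15}
Op 7: register job_C */9 -> active={job_C:*/9}
Op 8: register job_B */4 -> active={job_B:*/4, job_C:*/9}
  job_B: interval 4, next fire after T=188 is 192
  job_C: interval 9, next fire after T=188 is 189
Earliest = 189, winner (lex tiebreak) = job_C

Answer: job_C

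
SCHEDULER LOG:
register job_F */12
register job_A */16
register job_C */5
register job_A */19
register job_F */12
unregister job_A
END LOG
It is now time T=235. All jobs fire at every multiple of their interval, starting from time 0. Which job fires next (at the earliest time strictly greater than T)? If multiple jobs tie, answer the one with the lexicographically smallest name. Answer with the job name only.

Op 1: register job_F */12 -> active={job_F:*/12}
Op 2: register job_A */16 -> active={job_A:*/16, job_F:*/12}
Op 3: register job_C */5 -> active={job_A:*/16, job_C:*/5, job_F:*/12}
Op 4: register job_A */19 -> active={job_A:*/19, job_C:*/5, job_F:*/12}
Op 5: register job_F */12 -> active={job_A:*/19, job_C:*/5, job_F:*/12}
Op 6: unregister job_A -> active={job_C:*/5, job_F:*/12}
  job_C: interval 5, next fire after T=235 is 240
  job_F: interval 12, next fire after T=235 is 240
Earliest = 240, winner (lex tiebreak) = job_C

Answer: job_C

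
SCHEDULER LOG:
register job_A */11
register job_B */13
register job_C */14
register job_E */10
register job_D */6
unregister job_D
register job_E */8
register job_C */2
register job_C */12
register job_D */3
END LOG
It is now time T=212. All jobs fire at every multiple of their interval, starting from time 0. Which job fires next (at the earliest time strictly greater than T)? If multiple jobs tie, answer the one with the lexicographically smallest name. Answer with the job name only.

Op 1: register job_A */11 -> active={job_A:*/11}
Op 2: register job_B */13 -> active={job_A:*/11, job_B:*/13}
Op 3: register job_C */14 -> active={job_A:*/11, job_B:*/13, job_C:*/14}
Op 4: register job_E */10 -> active={job_A:*/11, job_B:*/13, job_C:*/14, job_E:*/10}
Op 5: register job_D */6 -> active={job_A:*/11, job_B:*/13, job_C:*/14, job_D:*/6, job_E:*/10}
Op 6: unregister job_D -> active={job_A:*/11, job_B:*/13, job_C:*/14, job_E:*/10}
Op 7: register job_E */8 -> active={job_A:*/11, job_B:*/13, job_C:*/14, job_E:*/8}
Op 8: register job_C */2 -> active={job_A:*/11, job_B:*/13, job_C:*/2, job_E:*/8}
Op 9: register job_C */12 -> active={job_A:*/11, job_B:*/13, job_C:*/12, job_E:*/8}
Op 10: register job_D */3 -> active={job_A:*/11, job_B:*/13, job_C:*/12, job_D:*/3, job_E:*/8}
  job_A: interval 11, next fire after T=212 is 220
  job_B: interval 13, next fire after T=212 is 221
  job_C: interval 12, next fire after T=212 is 216
  job_D: interval 3, next fire after T=212 is 213
  job_E: interval 8, next fire after T=212 is 216
Earliest = 213, winner (lex tiebreak) = job_D

Answer: job_D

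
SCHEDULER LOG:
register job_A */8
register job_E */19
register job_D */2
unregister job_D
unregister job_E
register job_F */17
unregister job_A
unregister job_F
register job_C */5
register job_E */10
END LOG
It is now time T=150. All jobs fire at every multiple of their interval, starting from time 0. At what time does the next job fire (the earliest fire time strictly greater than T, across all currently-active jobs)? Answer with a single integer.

Op 1: register job_A */8 -> active={job_A:*/8}
Op 2: register job_E */19 -> active={job_A:*/8, job_E:*/19}
Op 3: register job_D */2 -> active={job_A:*/8, job_D:*/2, job_E:*/19}
Op 4: unregister job_D -> active={job_A:*/8, job_E:*/19}
Op 5: unregister job_E -> active={job_A:*/8}
Op 6: register job_F */17 -> active={job_A:*/8, job_F:*/17}
Op 7: unregister job_A -> active={job_F:*/17}
Op 8: unregister job_F -> active={}
Op 9: register job_C */5 -> active={job_C:*/5}
Op 10: register job_E */10 -> active={job_C:*/5, job_E:*/10}
  job_C: interval 5, next fire after T=150 is 155
  job_E: interval 10, next fire after T=150 is 160
Earliest fire time = 155 (job job_C)

Answer: 155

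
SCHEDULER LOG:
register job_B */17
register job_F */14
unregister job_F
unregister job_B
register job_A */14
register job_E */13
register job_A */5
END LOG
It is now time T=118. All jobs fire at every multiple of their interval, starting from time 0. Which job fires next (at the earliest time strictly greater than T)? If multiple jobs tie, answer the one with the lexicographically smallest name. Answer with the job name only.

Op 1: register job_B */17 -> active={job_B:*/17}
Op 2: register job_F */14 -> active={job_B:*/17, job_F:*/14}
Op 3: unregister job_F -> active={job_B:*/17}
Op 4: unregister job_B -> active={}
Op 5: register job_A */14 -> active={job_A:*/14}
Op 6: register job_E */13 -> active={job_A:*/14, job_E:*/13}
Op 7: register job_A */5 -> active={job_A:*/5, job_E:*/13}
  job_A: interval 5, next fire after T=118 is 120
  job_E: interval 13, next fire after T=118 is 130
Earliest = 120, winner (lex tiebreak) = job_A

Answer: job_A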